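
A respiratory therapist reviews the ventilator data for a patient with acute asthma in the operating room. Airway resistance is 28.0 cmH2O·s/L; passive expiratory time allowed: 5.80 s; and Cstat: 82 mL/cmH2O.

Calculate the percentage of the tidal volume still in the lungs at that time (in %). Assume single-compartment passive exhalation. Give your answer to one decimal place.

8.0

τ = R × C = 28.0 × 82 mL/cmH2O = 28.0 × 0.082 L/cmH2O = 2.296 s.
Passive exhalation: V(t)/V₀ = e^(−t/τ) = e^(−5.80/2.296) = 0.07997.
Fraction remaining = 0.07997 → 7.997%.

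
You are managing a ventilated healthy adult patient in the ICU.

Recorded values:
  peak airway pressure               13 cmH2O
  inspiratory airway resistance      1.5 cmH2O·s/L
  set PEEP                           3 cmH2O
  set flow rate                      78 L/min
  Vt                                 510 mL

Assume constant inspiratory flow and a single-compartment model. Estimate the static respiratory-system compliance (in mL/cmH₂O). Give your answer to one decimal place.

Flow: 78 L/min ÷ 60 = 1.3 L/s.
Equation of motion (constant flow): PIP = Vt/C + R·V̇ + PEEP.
Vt/C = PIP − R·V̇ − PEEP = 13 − 1.5×1.3 − 3 = 13 − 1.95 − 3 = 8.05 cmH2O.
C = Vt / 8.05 = 510 / 8.05 = 63.354 mL/cmH2O.

63.4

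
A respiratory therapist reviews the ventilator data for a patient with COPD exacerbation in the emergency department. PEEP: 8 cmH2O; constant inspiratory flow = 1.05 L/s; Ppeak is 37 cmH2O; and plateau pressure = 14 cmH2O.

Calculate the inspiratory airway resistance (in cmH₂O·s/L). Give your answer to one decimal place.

Raw = (PIP − Pplat) / flow = (37 − 14) / 1.05 = 23.0 / 1.05 = 21.905 cmH2O·s/L.

21.9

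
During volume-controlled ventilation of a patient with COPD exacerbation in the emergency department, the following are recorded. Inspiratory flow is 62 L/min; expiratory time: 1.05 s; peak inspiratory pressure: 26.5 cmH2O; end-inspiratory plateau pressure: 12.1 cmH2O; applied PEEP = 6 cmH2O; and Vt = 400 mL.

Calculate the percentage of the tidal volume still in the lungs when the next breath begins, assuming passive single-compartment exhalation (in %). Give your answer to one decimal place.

Flow: 62 L/min ÷ 60 = 1.0333 L/s.
R = (PIP − Pplat)/V̇ = (26.5 − 12.1) / 1.0333 = 14.4/1.0333 = 13.936 cmH2O·s/L.
C = Vt/(Pplat − PEEP) = 400.0 / (12.1 − 6) = 400.0/6.1 = 65.574 mL/cmH2O.
τ = R × C = 13.936 × 0.06557 L/cmH2O = 0.9138 s.
Fraction remaining at end-expiration = e^(−Te/τ) = e^(−1.05/0.9138) = 0.3169 → 31.69%.

31.7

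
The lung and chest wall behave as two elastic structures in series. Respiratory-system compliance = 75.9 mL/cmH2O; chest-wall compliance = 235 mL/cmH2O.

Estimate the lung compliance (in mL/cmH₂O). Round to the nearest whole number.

112

1/CL = 1/Crs − 1/Ccw.
1/CL = 1/75.9 − 1/235 = 0.00892.
CL = 112.11 mL/cmH2O.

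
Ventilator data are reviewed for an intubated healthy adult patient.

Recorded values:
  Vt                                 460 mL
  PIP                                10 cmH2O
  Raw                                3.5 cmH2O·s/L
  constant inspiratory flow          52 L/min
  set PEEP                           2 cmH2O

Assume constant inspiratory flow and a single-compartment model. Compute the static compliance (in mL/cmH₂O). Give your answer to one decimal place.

92.6

Flow: 52 L/min ÷ 60 = 0.8667 L/s.
Equation of motion (constant flow): PIP = Vt/C + R·V̇ + PEEP.
Vt/C = PIP − R·V̇ − PEEP = 10 − 3.5×0.8667 − 2 = 10 − 3.033 − 2 = 4.967 cmH2O.
C = Vt / 4.967 = 460 / 4.967 = 92.611 mL/cmH2O.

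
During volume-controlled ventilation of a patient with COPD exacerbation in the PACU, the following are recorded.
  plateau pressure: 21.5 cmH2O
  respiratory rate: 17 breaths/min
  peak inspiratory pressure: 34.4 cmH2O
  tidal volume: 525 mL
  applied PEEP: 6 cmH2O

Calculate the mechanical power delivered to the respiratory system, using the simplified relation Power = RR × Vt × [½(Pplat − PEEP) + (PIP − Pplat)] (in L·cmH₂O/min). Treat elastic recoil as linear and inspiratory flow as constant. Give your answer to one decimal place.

Per-breath work = Vt × [½(Pplat−PEEP) + (PIP−Pplat)] = 0.525 × [0.5×15.5 + 12.9] = 0.525 × 20.65 = 10.841 L·cmH2O.
Power = 17 × 10.841 = 184.3 L·cmH2O/min.

184.3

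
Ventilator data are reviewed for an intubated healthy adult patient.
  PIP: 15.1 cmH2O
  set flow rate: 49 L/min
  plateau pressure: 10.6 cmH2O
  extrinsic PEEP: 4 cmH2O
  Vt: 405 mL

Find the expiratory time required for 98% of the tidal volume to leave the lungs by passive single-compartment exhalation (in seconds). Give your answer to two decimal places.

1.32

Flow: 49 L/min ÷ 60 = 0.8167 L/s.
R = (PIP − Pplat)/V̇ = (15.1 − 10.6) / 0.8167 = 4.5/0.8167 = 5.51 cmH2O·s/L.
C = Vt/(Pplat − PEEP) = 405.0 / (10.6 − 4) = 405.0/6.6 = 61.364 mL/cmH2O.
τ = R × C = 5.51 × 0.06136 L/cmH2O = 0.3381 s.
t = −τ·ln(1 − 0.98) = −0.3381·ln(0.02) = 1.323 s.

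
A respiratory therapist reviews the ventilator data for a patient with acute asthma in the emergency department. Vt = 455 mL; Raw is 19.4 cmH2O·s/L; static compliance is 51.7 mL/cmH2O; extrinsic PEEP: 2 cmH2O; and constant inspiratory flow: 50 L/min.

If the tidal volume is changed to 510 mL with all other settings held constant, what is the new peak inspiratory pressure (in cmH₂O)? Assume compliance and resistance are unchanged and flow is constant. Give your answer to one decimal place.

28.0

Flow: 50 L/min ÷ 60 = 0.8333 L/s.
PIP = Vt/C + R·V̇ + PEEP (constant-flow equation of motion).
Only the elastic term changes: ΔPIP = ΔVt / C = (510 − 455) / 51.7 = 1.064 cmH2O.
Original PIP = 455/51.7 + 19.4×0.8333 + 2 = 26.967 cmH2O; new PIP = 26.967 + (1.064) = 28.031 cmH2O.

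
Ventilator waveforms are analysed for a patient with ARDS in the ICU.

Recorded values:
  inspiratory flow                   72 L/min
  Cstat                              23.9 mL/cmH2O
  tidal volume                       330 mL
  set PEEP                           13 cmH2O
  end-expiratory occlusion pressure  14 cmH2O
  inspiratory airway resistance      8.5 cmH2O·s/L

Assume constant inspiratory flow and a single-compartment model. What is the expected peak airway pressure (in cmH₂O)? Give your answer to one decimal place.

Flow: 72 L/min ÷ 60 = 1.2 L/s.
Total PEEP = 14 cmH2O (set 13 + intrinsic 1); this is the baseline alveolar pressure.
Equation of motion (constant flow): PIP = Vt/C + R·V̇ + PEEP.
PIP = 330/23.9 + 8.5×1.2 + 14 = 13.808 + 10.2 + 14 = 38.008 cmH2O.

38.0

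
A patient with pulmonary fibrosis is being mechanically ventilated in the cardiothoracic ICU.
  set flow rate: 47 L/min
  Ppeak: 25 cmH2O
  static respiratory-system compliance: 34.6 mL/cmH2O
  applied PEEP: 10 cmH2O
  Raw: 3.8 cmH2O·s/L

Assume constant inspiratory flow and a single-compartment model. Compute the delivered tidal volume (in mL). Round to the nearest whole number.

Flow: 47 L/min ÷ 60 = 0.7833 L/s.
Equation of motion (constant flow): PIP = Vt/C + R·V̇ + PEEP.
Vt/C = PIP − R·V̇ − PEEP = 25 − 2.977 − 10 = 12.023 cmH2O.
Vt = C × 12.023 = 34.6 × 12.023 = 416.0 mL.

416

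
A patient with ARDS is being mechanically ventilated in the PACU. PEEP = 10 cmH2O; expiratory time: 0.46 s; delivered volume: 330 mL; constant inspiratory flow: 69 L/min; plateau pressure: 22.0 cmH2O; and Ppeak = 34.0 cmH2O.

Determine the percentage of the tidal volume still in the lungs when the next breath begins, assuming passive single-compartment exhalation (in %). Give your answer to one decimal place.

20.1

Flow: 69 L/min ÷ 60 = 1.15 L/s.
R = (PIP − Pplat)/V̇ = (34.0 − 22.0) / 1.15 = 12.0/1.15 = 10.435 cmH2O·s/L.
C = Vt/(Pplat − PEEP) = 330.0 / (22.0 − 10) = 330.0/12.0 = 27.5 mL/cmH2O.
τ = R × C = 10.435 × 0.0275 L/cmH2O = 0.287 s.
Fraction remaining at end-expiration = e^(−Te/τ) = e^(−0.46/0.287) = 0.2013 → 20.13%.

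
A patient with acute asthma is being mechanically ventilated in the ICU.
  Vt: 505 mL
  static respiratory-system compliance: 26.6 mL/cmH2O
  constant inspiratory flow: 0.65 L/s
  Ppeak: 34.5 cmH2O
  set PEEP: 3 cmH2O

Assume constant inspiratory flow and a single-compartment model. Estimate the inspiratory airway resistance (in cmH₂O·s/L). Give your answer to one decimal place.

Equation of motion (constant flow): PIP = Vt/C + R·V̇ + PEEP.
R·V̇ = PIP − Vt/C − PEEP = 34.5 − 505/26.6 − 3 = 34.5 − 18.985 − 3 = 12.515 cmH2O.
R = 12.515 / 0.65 = 19.254 cmH2O·s/L.

19.3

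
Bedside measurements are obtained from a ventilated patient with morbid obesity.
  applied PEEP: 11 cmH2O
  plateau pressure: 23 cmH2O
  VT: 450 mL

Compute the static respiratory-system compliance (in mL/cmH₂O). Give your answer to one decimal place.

Cstat = Vt / (Pplat − PEEP) = 450 / (23 − 11) = 450 / 12.0 = 37.5 mL/cmH2O.

37.5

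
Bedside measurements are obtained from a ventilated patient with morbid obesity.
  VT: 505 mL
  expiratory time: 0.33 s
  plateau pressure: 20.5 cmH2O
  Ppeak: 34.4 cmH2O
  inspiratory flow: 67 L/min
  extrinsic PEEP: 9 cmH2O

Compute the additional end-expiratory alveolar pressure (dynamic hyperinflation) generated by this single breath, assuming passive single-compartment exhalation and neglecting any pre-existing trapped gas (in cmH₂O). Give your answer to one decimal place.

6.3

Flow: 67 L/min ÷ 60 = 1.1167 L/s.
R = (PIP − Pplat)/V̇ = (34.4 − 20.5) / 1.1167 = 13.9/1.1167 = 12.447 cmH2O·s/L.
C = Vt/(Pplat − PEEP) = 505.0 / (20.5 − 9) = 505.0/11.5 = 43.913 mL/cmH2O.
τ = R × C = 12.447 × 0.04391 L/cmH2O = 0.5465 s.
Fraction remaining = e^(−Te/τ) = e^(−0.33/0.5465) = 0.5467; trapped volume = 505.0 × 0.5467 = 276.08 mL.
Additional alveolar pressure from trapping ≈ V_trapped / C = 276.08 / 43.913 = 6.287 cmH2O.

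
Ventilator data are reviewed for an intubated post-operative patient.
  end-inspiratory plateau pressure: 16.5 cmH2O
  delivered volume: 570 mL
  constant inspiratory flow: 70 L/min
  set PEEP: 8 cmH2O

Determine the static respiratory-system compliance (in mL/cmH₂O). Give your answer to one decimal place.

67.1

Cstat = Vt / (Pplat − PEEP) = 570 / (16.5 − 8) = 570 / 8.5 = 67.059 mL/cmH2O.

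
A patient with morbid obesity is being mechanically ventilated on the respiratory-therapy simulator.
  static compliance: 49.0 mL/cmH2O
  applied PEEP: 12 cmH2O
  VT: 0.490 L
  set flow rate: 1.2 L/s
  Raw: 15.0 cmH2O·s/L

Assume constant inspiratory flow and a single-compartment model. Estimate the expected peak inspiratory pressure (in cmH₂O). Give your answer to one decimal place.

Equation of motion (constant flow): PIP = Vt/C + R·V̇ + PEEP.
PIP = 490/49.0 + 15.0×1.2 + 12 = 10.0 + 18.0 + 12 = 40.0 cmH2O.

40.0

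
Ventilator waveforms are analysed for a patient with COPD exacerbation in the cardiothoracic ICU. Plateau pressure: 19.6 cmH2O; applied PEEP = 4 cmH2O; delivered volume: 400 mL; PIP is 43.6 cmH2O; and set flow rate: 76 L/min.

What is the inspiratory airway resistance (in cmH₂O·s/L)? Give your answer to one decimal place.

Flow: 76 L/min ÷ 60 = 1.2667 L/s.
Raw = (PIP − Pplat) / flow = (43.6 − 19.6) / 1.2667 = 24.0 / 1.2667 = 18.947 cmH2O·s/L.

18.9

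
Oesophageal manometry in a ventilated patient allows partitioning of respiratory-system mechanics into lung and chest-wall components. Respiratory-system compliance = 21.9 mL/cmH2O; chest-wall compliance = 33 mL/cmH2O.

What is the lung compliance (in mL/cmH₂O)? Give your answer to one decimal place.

1/CL = 1/Crs − 1/Ccw.
1/CL = 1/21.9 − 1/33 = 0.01536.
CL = 65.104 mL/cmH2O.

65.1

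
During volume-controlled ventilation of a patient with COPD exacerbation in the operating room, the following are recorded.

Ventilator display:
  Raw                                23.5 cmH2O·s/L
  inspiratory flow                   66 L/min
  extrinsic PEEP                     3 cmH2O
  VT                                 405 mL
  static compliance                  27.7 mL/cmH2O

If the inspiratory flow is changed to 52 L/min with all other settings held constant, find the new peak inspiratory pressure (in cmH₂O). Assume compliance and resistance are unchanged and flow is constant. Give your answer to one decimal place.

38.0

Flow: 66 L/min ÷ 60 = 1.1 L/s.
New flow: 52 L/min ÷ 60 = 0.8667 L/s.
PIP = Vt/C + R·V̇ + PEEP (constant-flow equation of motion).
Only the resistive term changes: ΔPIP = R × ΔV̇ = 23.5 × (0.8667 − 1.1) = 23.5 × -0.2333 = -5.483 cmH2O.
Original PIP = 405/27.7 + 23.5×1.1 + 3 = 43.471 cmH2O; new PIP = 43.471 + (-5.483) = 37.988 cmH2O.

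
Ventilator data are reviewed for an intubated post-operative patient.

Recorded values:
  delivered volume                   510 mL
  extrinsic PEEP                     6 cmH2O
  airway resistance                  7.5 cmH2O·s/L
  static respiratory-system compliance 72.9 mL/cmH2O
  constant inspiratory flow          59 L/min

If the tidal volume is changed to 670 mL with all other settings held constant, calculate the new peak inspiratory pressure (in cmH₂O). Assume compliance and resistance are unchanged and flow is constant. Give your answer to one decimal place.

Flow: 59 L/min ÷ 60 = 0.9833 L/s.
PIP = Vt/C + R·V̇ + PEEP (constant-flow equation of motion).
Only the elastic term changes: ΔPIP = ΔVt / C = (670 − 510) / 72.9 = 2.195 cmH2O.
Original PIP = 510/72.9 + 7.5×0.9833 + 6 = 20.371 cmH2O; new PIP = 20.371 + (2.195) = 22.566 cmH2O.

22.6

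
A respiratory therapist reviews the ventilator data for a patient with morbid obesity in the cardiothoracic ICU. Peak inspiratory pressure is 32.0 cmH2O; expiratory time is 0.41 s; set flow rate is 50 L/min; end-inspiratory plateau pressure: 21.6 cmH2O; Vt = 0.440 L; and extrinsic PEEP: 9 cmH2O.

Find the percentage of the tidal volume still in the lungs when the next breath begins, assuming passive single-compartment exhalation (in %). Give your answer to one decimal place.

Flow: 50 L/min ÷ 60 = 0.8333 L/s.
R = (PIP − Pplat)/V̇ = (32.0 − 21.6) / 0.8333 = 10.4/0.8333 = 12.48 cmH2O·s/L.
C = Vt/(Pplat − PEEP) = 440.0 / (21.6 − 9) = 440.0/12.6 = 34.921 mL/cmH2O.
τ = R × C = 12.48 × 0.03492 L/cmH2O = 0.4358 s.
Fraction remaining at end-expiration = e^(−Te/τ) = e^(−0.41/0.4358) = 0.3903 → 39.03%.

39.0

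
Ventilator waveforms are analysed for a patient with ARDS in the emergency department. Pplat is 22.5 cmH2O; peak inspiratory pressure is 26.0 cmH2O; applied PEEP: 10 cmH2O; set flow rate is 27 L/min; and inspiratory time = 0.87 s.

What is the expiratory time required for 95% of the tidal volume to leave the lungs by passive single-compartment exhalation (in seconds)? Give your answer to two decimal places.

0.73

Flow: 27 L/min ÷ 60 = 0.45 L/s.
Vt = flow × Ti = 0.45 L/s × 0.87 s × 1000 mL/L = 391.5 mL.
R = (PIP − Pplat)/V̇ = (26.0 − 22.5) / 0.45 = 3.5/0.45 = 7.778 cmH2O·s/L.
C = Vt/(Pplat − PEEP) = 391.5 / (22.5 − 10) = 391.5/12.5 = 31.32 mL/cmH2O.
τ = R × C = 7.778 × 0.03132 L/cmH2O = 0.2436 s.
t = −τ·ln(1 − 0.95) = −0.2436·ln(0.05) = 0.7298 s.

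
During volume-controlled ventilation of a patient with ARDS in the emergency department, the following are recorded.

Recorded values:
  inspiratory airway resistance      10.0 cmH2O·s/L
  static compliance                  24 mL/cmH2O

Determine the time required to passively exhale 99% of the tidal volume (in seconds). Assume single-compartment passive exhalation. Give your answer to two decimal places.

τ = R × C = 10.0 × 24 mL/cmH2O = 10.0 × 0.024 L/cmH2O = 0.24 s.
Exhaled fraction f = 1 − e^(−t/τ) → t = −τ·ln(1 − f) = −0.24·ln(0.01) = 1.105 s.

1.11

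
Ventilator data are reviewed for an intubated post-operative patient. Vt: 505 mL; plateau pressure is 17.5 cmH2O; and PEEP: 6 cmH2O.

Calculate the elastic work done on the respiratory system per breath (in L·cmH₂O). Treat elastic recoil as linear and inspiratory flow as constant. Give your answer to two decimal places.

Elastic work ≈ ½ × (Pplat − PEEP) × Vt = 0.5 × (17.5 − 6) × 0.505 L = 0.5 × 11.5 × 0.505 = 2.904 L·cmH2O.

2.90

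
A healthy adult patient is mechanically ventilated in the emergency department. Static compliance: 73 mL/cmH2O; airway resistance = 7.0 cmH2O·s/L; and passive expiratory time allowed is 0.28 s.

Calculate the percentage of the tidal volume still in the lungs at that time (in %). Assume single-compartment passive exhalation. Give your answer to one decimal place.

τ = R × C = 7.0 × 73 mL/cmH2O = 7.0 × 0.073 L/cmH2O = 0.511 s.
Passive exhalation: V(t)/V₀ = e^(−t/τ) = e^(−0.28/0.511) = 0.5781.
Fraction remaining = 0.5781 → 57.81%.

57.8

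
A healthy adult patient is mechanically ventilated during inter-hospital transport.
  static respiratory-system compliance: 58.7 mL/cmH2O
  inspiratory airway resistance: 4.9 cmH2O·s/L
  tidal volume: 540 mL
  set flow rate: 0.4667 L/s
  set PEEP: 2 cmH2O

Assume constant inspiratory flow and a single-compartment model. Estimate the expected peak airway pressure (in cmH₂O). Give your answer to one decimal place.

13.5

Equation of motion (constant flow): PIP = Vt/C + R·V̇ + PEEP.
PIP = 540/58.7 + 4.9×0.4667 + 2 = 9.199 + 2.287 + 2 = 13.486 cmH2O.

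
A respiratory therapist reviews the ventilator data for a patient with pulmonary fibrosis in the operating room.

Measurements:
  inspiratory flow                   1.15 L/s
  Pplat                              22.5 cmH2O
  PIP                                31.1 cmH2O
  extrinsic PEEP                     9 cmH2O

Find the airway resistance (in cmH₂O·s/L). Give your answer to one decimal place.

7.5

Raw = (PIP − Pplat) / flow = (31.1 − 22.5) / 1.15 = 8.6 / 1.15 = 7.478 cmH2O·s/L.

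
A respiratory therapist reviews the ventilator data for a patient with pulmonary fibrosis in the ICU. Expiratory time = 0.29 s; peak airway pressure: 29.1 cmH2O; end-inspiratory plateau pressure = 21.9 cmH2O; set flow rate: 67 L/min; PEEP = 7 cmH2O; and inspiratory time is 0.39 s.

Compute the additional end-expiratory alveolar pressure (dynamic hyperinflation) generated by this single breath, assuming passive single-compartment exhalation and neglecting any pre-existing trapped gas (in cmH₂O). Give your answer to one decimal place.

3.2

Flow: 67 L/min ÷ 60 = 1.1167 L/s.
Vt = flow × Ti = 1.1167 L/s × 0.39 s × 1000 mL/L = 435.51 mL.
R = (PIP − Pplat)/V̇ = (29.1 − 21.9) / 1.1167 = 7.2/1.1167 = 6.448 cmH2O·s/L.
C = Vt/(Pplat − PEEP) = 435.51 / (21.9 − 7) = 435.51/14.9 = 29.229 mL/cmH2O.
τ = R × C = 6.448 × 0.02923 L/cmH2O = 0.1885 s.
Fraction remaining = e^(−Te/τ) = e^(−0.29/0.1885) = 0.2147; trapped volume = 435.51 × 0.2147 = 93.504 mL.
Additional alveolar pressure from trapping ≈ V_trapped / C = 93.504 / 29.229 = 3.199 cmH2O.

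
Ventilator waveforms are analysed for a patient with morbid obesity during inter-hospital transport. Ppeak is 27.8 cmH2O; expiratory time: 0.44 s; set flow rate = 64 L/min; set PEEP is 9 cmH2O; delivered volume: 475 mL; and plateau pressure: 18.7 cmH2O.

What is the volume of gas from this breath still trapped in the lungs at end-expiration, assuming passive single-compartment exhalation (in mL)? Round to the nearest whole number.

Flow: 64 L/min ÷ 60 = 1.0667 L/s.
R = (PIP − Pplat)/V̇ = (27.8 − 18.7) / 1.0667 = 9.1/1.0667 = 8.531 cmH2O·s/L.
C = Vt/(Pplat − PEEP) = 475.0 / (18.7 − 9) = 475.0/9.7 = 48.969 mL/cmH2O.
τ = R × C = 8.531 × 0.04897 L/cmH2O = 0.4178 s.
Fraction remaining = e^(−Te/τ) = e^(−0.44/0.4178) = 0.3488.
Trapped volume = 475.0 × 0.3488 = 165.68 mL.

166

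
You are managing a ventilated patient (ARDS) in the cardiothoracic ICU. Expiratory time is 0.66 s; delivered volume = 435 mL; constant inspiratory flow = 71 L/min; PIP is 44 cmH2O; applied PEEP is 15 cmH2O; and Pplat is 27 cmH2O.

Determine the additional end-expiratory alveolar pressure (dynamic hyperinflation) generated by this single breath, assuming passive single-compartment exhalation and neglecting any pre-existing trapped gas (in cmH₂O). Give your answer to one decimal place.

3.4

Flow: 71 L/min ÷ 60 = 1.1833 L/s.
R = (PIP − Pplat)/V̇ = (44 − 27) / 1.1833 = 17.0/1.1833 = 14.367 cmH2O·s/L.
C = Vt/(Pplat − PEEP) = 435.0 / (27 − 15) = 435.0/12.0 = 36.25 mL/cmH2O.
τ = R × C = 14.367 × 0.03625 L/cmH2O = 0.5208 s.
Fraction remaining = e^(−Te/τ) = e^(−0.66/0.5208) = 0.2816; trapped volume = 435.0 × 0.2816 = 122.5 mL.
Additional alveolar pressure from trapping ≈ V_trapped / C = 122.5 / 36.25 = 3.379 cmH2O.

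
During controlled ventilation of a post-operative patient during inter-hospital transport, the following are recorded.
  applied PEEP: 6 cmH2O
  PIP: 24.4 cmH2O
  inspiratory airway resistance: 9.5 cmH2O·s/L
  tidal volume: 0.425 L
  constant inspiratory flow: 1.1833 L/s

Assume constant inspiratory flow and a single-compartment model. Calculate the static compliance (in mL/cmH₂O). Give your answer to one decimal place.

Equation of motion (constant flow): PIP = Vt/C + R·V̇ + PEEP.
Vt/C = PIP − R·V̇ − PEEP = 24.4 − 9.5×1.1833 − 6 = 24.4 − 11.241 − 6 = 7.159 cmH2O.
C = Vt / 7.159 = 425 / 7.159 = 59.366 mL/cmH2O.

59.4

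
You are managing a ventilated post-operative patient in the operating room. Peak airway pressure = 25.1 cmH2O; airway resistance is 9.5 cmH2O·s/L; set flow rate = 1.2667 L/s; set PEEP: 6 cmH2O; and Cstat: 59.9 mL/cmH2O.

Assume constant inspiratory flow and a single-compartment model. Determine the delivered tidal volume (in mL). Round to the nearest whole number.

423

Equation of motion (constant flow): PIP = Vt/C + R·V̇ + PEEP.
Vt/C = PIP − R·V̇ − PEEP = 25.1 − 12.034 − 6 = 7.066 cmH2O.
Vt = C × 7.066 = 59.9 × 7.066 = 423.25 mL.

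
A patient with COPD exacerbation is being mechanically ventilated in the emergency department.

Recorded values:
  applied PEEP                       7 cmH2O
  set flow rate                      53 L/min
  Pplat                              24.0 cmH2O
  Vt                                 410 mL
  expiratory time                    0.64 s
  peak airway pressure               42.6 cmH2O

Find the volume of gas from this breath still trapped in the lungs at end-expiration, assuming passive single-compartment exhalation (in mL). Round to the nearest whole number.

116

Flow: 53 L/min ÷ 60 = 0.8833 L/s.
R = (PIP − Pplat)/V̇ = (42.6 − 24.0) / 0.8833 = 18.6/0.8833 = 21.057 cmH2O·s/L.
C = Vt/(Pplat − PEEP) = 410.0 / (24.0 − 7) = 410.0/17.0 = 24.118 mL/cmH2O.
τ = R × C = 21.057 × 0.02412 L/cmH2O = 0.5079 s.
Fraction remaining = e^(−Te/τ) = e^(−0.64/0.5079) = 0.2836.
Trapped volume = 410.0 × 0.2836 = 116.28 mL.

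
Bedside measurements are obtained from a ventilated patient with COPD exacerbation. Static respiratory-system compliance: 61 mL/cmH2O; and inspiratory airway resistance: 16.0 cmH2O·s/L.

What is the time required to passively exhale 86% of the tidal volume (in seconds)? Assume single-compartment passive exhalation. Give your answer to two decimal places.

τ = R × C = 16.0 × 61 mL/cmH2O = 16.0 × 0.061 L/cmH2O = 0.976 s.
Exhaled fraction f = 1 − e^(−t/τ) → t = −τ·ln(1 − f) = −0.976·ln(0.14) = 1.919 s.

1.92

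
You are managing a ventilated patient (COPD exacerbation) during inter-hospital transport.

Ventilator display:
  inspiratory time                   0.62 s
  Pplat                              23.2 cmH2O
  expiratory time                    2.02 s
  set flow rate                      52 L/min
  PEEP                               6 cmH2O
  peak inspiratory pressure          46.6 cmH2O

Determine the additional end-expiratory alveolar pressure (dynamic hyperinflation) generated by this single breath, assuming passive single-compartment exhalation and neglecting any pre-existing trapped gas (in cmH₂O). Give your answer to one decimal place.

Flow: 52 L/min ÷ 60 = 0.8667 L/s.
Vt = flow × Ti = 0.8667 L/s × 0.62 s × 1000 mL/L = 537.35 mL.
R = (PIP − Pplat)/V̇ = (46.6 − 23.2) / 0.8667 = 23.4/0.8667 = 26.999 cmH2O·s/L.
C = Vt/(Pplat − PEEP) = 537.35 / (23.2 − 6) = 537.35/17.2 = 31.241 mL/cmH2O.
τ = R × C = 26.999 × 0.03124 L/cmH2O = 0.8434 s.
Fraction remaining = e^(−Te/τ) = e^(−2.02/0.8434) = 0.09117; trapped volume = 537.35 × 0.09117 = 48.99 mL.
Additional alveolar pressure from trapping ≈ V_trapped / C = 48.99 / 31.241 = 1.568 cmH2O.

1.6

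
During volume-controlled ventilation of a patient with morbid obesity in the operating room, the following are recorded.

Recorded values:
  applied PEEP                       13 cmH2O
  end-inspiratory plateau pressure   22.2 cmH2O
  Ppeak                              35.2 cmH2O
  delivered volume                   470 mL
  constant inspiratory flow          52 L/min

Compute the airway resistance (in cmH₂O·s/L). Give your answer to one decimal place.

15.0

Flow: 52 L/min ÷ 60 = 0.8667 L/s.
Raw = (PIP − Pplat) / flow = (35.2 − 22.2) / 0.8667 = 13.0 / 0.8667 = 14.999 cmH2O·s/L.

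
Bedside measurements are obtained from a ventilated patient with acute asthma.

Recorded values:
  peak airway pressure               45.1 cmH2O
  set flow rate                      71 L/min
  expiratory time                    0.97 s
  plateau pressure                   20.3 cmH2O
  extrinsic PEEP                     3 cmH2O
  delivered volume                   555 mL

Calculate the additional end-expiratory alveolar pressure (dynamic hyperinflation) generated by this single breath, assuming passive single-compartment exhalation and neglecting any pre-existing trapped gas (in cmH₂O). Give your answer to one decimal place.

4.1

Flow: 71 L/min ÷ 60 = 1.1833 L/s.
R = (PIP − Pplat)/V̇ = (45.1 − 20.3) / 1.1833 = 24.8/1.1833 = 20.958 cmH2O·s/L.
C = Vt/(Pplat − PEEP) = 555.0 / (20.3 − 3) = 555.0/17.3 = 32.081 mL/cmH2O.
τ = R × C = 20.958 × 0.03208 L/cmH2O = 0.6723 s.
Fraction remaining = e^(−Te/τ) = e^(−0.97/0.6723) = 0.2363; trapped volume = 555.0 × 0.2363 = 131.15 mL.
Additional alveolar pressure from trapping ≈ V_trapped / C = 131.15 / 32.081 = 4.088 cmH2O.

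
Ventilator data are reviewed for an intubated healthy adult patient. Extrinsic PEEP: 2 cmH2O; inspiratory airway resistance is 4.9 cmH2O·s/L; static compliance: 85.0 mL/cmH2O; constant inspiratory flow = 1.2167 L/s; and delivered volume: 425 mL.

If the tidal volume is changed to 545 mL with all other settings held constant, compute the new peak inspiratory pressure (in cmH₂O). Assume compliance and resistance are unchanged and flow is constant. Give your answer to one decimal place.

14.4

PIP = Vt/C + R·V̇ + PEEP (constant-flow equation of motion).
Only the elastic term changes: ΔPIP = ΔVt / C = (545 − 425) / 85.0 = 1.412 cmH2O.
Original PIP = 425/85.0 + 4.9×1.2167 + 2 = 12.962 cmH2O; new PIP = 12.962 + (1.412) = 14.374 cmH2O.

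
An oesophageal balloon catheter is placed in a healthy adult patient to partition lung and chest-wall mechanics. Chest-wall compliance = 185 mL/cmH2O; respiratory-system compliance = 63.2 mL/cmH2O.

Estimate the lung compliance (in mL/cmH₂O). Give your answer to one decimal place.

96.0

1/CL = 1/Crs − 1/Ccw.
1/CL = 1/63.2 − 1/185 = 0.01042.
CL = 95.969 mL/cmH2O.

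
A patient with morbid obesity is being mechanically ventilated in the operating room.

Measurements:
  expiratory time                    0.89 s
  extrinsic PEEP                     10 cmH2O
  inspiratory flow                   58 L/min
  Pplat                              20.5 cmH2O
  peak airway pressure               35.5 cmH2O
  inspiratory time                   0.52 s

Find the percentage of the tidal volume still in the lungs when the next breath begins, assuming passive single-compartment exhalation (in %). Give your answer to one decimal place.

Flow: 58 L/min ÷ 60 = 0.9667 L/s.
Vt = flow × Ti = 0.9667 L/s × 0.52 s × 1000 mL/L = 502.68 mL.
R = (PIP − Pplat)/V̇ = (35.5 − 20.5) / 0.9667 = 15.0/0.9667 = 15.517 cmH2O·s/L.
C = Vt/(Pplat − PEEP) = 502.68 / (20.5 − 10) = 502.68/10.5 = 47.874 mL/cmH2O.
τ = R × C = 15.517 × 0.04787 L/cmH2O = 0.7428 s.
Fraction remaining at end-expiration = e^(−Te/τ) = e^(−0.89/0.7428) = 0.3017 → 30.17%.

30.2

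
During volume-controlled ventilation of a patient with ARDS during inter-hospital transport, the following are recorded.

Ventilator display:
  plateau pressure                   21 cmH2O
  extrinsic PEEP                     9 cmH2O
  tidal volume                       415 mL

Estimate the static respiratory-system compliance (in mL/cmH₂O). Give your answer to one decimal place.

34.6

Cstat = Vt / (Pplat − PEEP) = 415 / (21 − 9) = 415 / 12.0 = 34.583 mL/cmH2O.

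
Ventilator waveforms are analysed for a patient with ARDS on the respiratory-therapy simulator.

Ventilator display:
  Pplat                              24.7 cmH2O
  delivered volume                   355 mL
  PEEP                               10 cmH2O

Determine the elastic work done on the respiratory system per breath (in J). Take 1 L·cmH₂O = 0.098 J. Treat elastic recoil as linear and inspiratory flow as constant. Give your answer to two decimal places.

Elastic work ≈ ½ × (Pplat − PEEP) × Vt = 0.5 × (24.7 − 10) × 0.355 L = 0.5 × 14.7 × 0.355 = 2.609 L·cmH2O.
× 0.098 J/(L·cmH2O) → 0.2557 J.

0.26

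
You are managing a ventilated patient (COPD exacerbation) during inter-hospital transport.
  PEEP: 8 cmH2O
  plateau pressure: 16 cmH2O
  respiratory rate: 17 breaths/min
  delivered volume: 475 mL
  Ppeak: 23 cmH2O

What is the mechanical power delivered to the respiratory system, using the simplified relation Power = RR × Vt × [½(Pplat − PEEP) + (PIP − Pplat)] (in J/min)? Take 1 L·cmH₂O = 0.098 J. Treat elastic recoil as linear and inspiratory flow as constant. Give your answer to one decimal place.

Per-breath work = Vt × [½(Pplat−PEEP) + (PIP−Pplat)] = 0.475 × [0.5×8.0 + 7.0] = 0.475 × 11.0 = 5.225 L·cmH2O.
Power = 17 × 5.225 = 88.825 L·cmH2O/min.
× 0.098 J/(L·cmH2O) → 8.705 J/min.

8.7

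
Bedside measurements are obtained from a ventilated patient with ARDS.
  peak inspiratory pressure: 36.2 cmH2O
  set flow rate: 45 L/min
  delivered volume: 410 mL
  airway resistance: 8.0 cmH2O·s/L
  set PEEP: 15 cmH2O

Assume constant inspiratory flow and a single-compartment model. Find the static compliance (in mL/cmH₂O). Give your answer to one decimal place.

27.0

Flow: 45 L/min ÷ 60 = 0.75 L/s.
Equation of motion (constant flow): PIP = Vt/C + R·V̇ + PEEP.
Vt/C = PIP − R·V̇ − PEEP = 36.2 − 8.0×0.75 − 15 = 36.2 − 6.0 − 15 = 15.2 cmH2O.
C = Vt / 15.2 = 410 / 15.2 = 26.974 mL/cmH2O.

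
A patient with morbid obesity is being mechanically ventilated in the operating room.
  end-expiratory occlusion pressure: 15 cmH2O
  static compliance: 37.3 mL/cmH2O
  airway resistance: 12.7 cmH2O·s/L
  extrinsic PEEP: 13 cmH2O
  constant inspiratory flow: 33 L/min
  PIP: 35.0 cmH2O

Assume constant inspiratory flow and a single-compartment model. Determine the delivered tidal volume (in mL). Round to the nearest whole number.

485

Flow: 33 L/min ÷ 60 = 0.55 L/s.
Total PEEP = 15 cmH2O (set 13 + intrinsic 2); this is the baseline alveolar pressure.
Equation of motion (constant flow): PIP = Vt/C + R·V̇ + PEEP.
Vt/C = PIP − R·V̇ − PEEP = 35.0 − 6.985 − 15 = 13.015 cmH2O.
Vt = C × 13.015 = 37.3 × 13.015 = 485.46 mL.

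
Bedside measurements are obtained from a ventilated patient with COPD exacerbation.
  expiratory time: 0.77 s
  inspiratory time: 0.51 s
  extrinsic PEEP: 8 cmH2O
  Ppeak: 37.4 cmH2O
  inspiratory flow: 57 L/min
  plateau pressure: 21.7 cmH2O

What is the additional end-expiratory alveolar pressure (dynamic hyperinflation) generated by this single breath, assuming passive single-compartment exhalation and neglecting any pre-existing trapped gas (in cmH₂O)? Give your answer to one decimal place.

3.7

Flow: 57 L/min ÷ 60 = 0.95 L/s.
Vt = flow × Ti = 0.95 L/s × 0.51 s × 1000 mL/L = 484.5 mL.
R = (PIP − Pplat)/V̇ = (37.4 − 21.7) / 0.95 = 15.7/0.95 = 16.526 cmH2O·s/L.
C = Vt/(Pplat − PEEP) = 484.5 / (21.7 − 8) = 484.5/13.7 = 35.365 mL/cmH2O.
τ = R × C = 16.526 × 0.03537 L/cmH2O = 0.5845 s.
Fraction remaining = e^(−Te/τ) = e^(−0.77/0.5845) = 0.2678; trapped volume = 484.5 × 0.2678 = 129.75 mL.
Additional alveolar pressure from trapping ≈ V_trapped / C = 129.75 / 35.365 = 3.669 cmH2O.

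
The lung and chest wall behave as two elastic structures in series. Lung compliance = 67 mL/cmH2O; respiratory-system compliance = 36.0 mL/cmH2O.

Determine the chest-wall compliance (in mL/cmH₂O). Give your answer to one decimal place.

77.8

1/Ccw = 1/Crs − 1/CL.
1/Ccw = 1/36.0 − 1/67 = 0.01285.
Ccw = 77.821 mL/cmH2O.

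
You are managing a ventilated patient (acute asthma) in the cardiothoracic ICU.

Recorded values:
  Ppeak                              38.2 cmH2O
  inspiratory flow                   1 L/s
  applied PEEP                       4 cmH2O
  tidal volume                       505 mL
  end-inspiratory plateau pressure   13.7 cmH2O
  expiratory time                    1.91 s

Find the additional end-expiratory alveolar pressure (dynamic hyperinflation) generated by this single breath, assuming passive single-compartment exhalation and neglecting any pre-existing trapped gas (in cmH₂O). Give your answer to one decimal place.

R = (PIP − Pplat)/V̇ = (38.2 − 13.7) / 1 = 24.5/1 = 24.5 cmH2O·s/L.
C = Vt/(Pplat − PEEP) = 505.0 / (13.7 − 4) = 505.0/9.7 = 52.062 mL/cmH2O.
τ = R × C = 24.5 × 0.05206 L/cmH2O = 1.275 s.
Fraction remaining = e^(−Te/τ) = e^(−1.91/1.275) = 0.2236; trapped volume = 505.0 × 0.2236 = 112.92 mL.
Additional alveolar pressure from trapping ≈ V_trapped / C = 112.92 / 52.062 = 2.169 cmH2O.

2.2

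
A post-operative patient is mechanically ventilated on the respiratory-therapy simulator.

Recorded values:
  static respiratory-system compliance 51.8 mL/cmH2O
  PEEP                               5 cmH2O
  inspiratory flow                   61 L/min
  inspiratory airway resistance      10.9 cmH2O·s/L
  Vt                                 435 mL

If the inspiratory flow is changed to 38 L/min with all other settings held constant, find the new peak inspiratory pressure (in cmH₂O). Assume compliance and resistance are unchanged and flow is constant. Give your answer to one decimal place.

Flow: 61 L/min ÷ 60 = 1.0167 L/s.
New flow: 38 L/min ÷ 60 = 0.6333 L/s.
PIP = Vt/C + R·V̇ + PEEP (constant-flow equation of motion).
Only the resistive term changes: ΔPIP = R × ΔV̇ = 10.9 × (0.6333 − 1.0167) = 10.9 × -0.3834 = -4.179 cmH2O.
Original PIP = 435/51.8 + 10.9×1.0167 + 5 = 24.48 cmH2O; new PIP = 24.48 + (-4.179) = 20.301 cmH2O.

20.3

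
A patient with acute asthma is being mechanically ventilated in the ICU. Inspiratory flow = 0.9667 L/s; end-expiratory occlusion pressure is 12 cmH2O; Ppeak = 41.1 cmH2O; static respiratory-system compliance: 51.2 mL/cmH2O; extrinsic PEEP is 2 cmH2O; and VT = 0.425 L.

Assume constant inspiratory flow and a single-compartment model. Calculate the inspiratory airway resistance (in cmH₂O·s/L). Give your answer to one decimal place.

Total PEEP = 12 cmH2O (set 2 + intrinsic 10); this is the baseline alveolar pressure.
Equation of motion (constant flow): PIP = Vt/C + R·V̇ + PEEP.
R·V̇ = PIP − Vt/C − PEEP = 41.1 − 425/51.2 − 12 = 41.1 − 8.301 − 12 = 20.799 cmH2O.
R = 20.799 / 0.9667 = 21.515 cmH2O·s/L.

21.5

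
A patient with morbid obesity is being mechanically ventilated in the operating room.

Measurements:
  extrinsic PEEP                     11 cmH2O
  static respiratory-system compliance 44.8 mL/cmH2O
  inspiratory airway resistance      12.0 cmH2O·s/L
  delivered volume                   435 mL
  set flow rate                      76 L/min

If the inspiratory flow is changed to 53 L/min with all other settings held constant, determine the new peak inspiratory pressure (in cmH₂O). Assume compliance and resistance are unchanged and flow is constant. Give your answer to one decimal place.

Flow: 76 L/min ÷ 60 = 1.2667 L/s.
New flow: 53 L/min ÷ 60 = 0.8833 L/s.
PIP = Vt/C + R·V̇ + PEEP (constant-flow equation of motion).
Only the resistive term changes: ΔPIP = R × ΔV̇ = 12.0 × (0.8833 − 1.2667) = 12.0 × -0.3834 = -4.601 cmH2O.
Original PIP = 435/44.8 + 12.0×1.2667 + 11 = 35.91 cmH2O; new PIP = 35.91 + (-4.601) = 31.309 cmH2O.

31.3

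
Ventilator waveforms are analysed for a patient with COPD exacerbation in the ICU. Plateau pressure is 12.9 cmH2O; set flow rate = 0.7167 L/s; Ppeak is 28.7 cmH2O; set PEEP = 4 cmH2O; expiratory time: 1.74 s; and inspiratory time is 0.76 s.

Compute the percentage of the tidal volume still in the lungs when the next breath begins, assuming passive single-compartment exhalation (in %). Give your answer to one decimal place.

27.5

Vt = flow × Ti = 0.7167 L/s × 0.76 s × 1000 mL/L = 544.69 mL.
R = (PIP − Pplat)/V̇ = (28.7 − 12.9) / 0.7167 = 15.8/0.7167 = 22.045 cmH2O·s/L.
C = Vt/(Pplat − PEEP) = 544.69 / (12.9 − 4) = 544.69/8.9 = 61.201 mL/cmH2O.
τ = R × C = 22.045 × 0.0612 L/cmH2O = 1.349 s.
Fraction remaining at end-expiration = e^(−Te/τ) = e^(−1.74/1.349) = 0.2753 → 27.53%.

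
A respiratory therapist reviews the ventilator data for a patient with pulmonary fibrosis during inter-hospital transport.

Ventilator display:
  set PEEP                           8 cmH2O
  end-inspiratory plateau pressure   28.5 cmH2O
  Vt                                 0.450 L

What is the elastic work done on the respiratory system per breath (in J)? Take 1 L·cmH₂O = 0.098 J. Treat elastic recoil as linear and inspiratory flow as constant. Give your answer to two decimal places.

Elastic work ≈ ½ × (Pplat − PEEP) × Vt = 0.5 × (28.5 − 8) × 0.450 L = 0.5 × 20.5 × 0.450 = 4.613 L·cmH2O.
× 0.098 J/(L·cmH2O) → 0.4521 J.

0.45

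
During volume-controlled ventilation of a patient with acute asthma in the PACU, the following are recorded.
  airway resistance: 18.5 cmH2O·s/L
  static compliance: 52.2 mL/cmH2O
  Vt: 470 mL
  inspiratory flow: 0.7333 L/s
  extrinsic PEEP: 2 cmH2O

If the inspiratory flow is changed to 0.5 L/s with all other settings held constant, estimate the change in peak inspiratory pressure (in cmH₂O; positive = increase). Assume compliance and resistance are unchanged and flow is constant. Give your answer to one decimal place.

-4.3

PIP = Vt/C + R·V̇ + PEEP (constant-flow equation of motion).
Only the resistive term changes: ΔPIP = R × ΔV̇ = 18.5 × (0.5 − 0.7333) = 18.5 × -0.2333 = -4.316 cmH2O.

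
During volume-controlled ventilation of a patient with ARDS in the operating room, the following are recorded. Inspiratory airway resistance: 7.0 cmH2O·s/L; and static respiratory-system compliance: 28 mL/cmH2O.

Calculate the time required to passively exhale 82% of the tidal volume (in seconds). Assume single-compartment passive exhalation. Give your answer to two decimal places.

0.34

τ = R × C = 7.0 × 28 mL/cmH2O = 7.0 × 0.028 L/cmH2O = 0.196 s.
Exhaled fraction f = 1 − e^(−t/τ) → t = −τ·ln(1 − f) = −0.196·ln(0.18) = 0.3361 s.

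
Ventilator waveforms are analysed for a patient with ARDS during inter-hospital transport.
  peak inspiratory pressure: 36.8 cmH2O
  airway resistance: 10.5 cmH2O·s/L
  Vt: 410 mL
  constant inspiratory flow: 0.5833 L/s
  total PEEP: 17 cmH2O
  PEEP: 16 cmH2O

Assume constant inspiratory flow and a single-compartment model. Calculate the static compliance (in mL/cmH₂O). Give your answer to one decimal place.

Total PEEP = 17 cmH2O (set 16 + intrinsic 1); this is the baseline alveolar pressure.
Equation of motion (constant flow): PIP = Vt/C + R·V̇ + PEEP.
Vt/C = PIP − R·V̇ − PEEP = 36.8 − 10.5×0.5833 − 17 = 36.8 − 6.125 − 17 = 13.675 cmH2O.
C = Vt / 13.675 = 410 / 13.675 = 29.982 mL/cmH2O.

30.0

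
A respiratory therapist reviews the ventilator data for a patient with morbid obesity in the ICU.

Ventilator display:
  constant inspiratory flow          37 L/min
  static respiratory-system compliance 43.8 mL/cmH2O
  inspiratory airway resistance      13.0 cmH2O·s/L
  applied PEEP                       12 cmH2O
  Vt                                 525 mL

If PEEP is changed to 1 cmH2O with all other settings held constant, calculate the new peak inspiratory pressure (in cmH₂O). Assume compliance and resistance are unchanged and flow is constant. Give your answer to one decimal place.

Flow: 37 L/min ÷ 60 = 0.6167 L/s.
PIP = Vt/C + R·V̇ + PEEP (constant-flow equation of motion).
Only the baseline term changes: ΔPIP = ΔPEEP = 1 − 12 = -11.0 cmH2O.
Original PIP = 525/43.8 + 13.0×0.6167 + 12 = 32.003 cmH2O; new PIP = 32.003 + (-11.0) = 21.003 cmH2O.

21.0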